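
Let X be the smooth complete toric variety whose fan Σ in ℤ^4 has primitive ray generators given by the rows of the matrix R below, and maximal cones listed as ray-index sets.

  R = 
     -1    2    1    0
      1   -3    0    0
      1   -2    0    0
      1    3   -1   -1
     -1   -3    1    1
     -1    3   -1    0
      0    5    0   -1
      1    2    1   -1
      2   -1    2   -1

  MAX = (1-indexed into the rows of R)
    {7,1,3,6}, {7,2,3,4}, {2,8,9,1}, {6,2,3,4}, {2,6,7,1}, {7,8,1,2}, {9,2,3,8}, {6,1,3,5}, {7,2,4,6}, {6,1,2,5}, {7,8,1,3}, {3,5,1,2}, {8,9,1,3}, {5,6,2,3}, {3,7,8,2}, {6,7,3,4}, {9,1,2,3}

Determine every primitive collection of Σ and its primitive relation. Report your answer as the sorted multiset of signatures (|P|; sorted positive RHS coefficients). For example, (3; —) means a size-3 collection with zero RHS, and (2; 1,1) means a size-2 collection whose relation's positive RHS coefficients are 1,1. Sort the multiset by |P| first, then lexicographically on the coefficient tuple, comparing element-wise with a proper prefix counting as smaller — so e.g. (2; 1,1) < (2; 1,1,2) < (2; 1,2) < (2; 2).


14 minimal non-faces of Δ(Σ) (on 9 rays):

  {4,5}:  v_{4} + v_{5} = 0  →  sig = (2; —)
  {1,4}:  v_{1} + v_{4} = v_{7}  →  sig = (2; 1)
  {5,7}:  v_{5} + v_{7} = v_{1}  →  sig = (2; 1)
  {6,8}:  v_{6} + v_{8} = v_{7}  →  sig = (2; 1)
  {6,9}:  v_{6} + v_{9} = v_{8}  →  sig = (2; 1)
  {4,9}:  v_{4} + v_{9} = v_{2} + v_{3} + v_{7} + v_{8}  →  sig = (2; 1,1,1,1)
  {4,8}:  v_{4} + v_{8} = v_{2} + v_{3} + 2·v_{7}  →  sig = (2; 1,1,2)
  {5,8}:  v_{5} + v_{8} = 2·v_{1} + v_{2} + v_{3}  →  sig = (2; 1,1,2)
  {7,9}:  v_{7} + v_{9} = 2·v_{8}  →  sig = (2; 2)
  {5,9}:  v_{5} + v_{9} = 3·v_{1} + 2·v_{2} + 2·v_{3}  →  sig = (2; 2,2,3)
  {1,2,3,6}:  v_{1} + v_{2} + v_{3} + v_{6} = 0  →  sig = (4; —)
  {1,2,3,7}:  v_{1} + v_{2} + v_{3} + v_{7} = v_{8}  →  sig = (4; 1)
  {1,2,3,8}:  v_{1} + v_{2} + v_{3} + v_{8} = v_{9}  →  sig = (4; 1)
  {2,3,6,7}:  v_{2} + v_{3} + v_{6} + v_{7} = v_{4}  →  sig = (4; 1)

Sorted signature multiset PRS(X):
{ (2; —),  (2; 1) ×4,  (2; 1,1,1,1),  (2; 1,1,2) ×2,  (2; 2),  (2; 2,2,3),  (4; —),  (4; 1) ×3 }


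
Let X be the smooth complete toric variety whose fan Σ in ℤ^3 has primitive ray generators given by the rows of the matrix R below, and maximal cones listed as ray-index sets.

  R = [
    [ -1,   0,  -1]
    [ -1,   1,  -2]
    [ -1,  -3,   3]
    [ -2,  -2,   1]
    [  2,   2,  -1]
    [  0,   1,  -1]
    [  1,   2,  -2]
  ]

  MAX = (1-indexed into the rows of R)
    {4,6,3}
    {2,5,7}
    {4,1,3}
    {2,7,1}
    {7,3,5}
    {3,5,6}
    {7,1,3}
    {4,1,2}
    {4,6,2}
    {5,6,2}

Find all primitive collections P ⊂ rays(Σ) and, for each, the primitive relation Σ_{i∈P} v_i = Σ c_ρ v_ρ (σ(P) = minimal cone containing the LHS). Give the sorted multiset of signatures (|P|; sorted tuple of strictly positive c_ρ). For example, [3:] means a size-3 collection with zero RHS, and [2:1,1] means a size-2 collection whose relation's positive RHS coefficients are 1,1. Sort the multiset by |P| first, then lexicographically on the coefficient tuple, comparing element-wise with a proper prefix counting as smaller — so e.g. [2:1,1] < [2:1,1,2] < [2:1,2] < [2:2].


Σ has 6 primitive collections:

  P={4,5}:  v_{4} + v_{5} = 0  →  sig = [2:]
  P={1,5}:  v_{1} + v_{5} = v_{7}  →  sig = [2:1]
  P={1,6}:  v_{1} + v_{6} = v_{2}  →  sig = [2:1]
  P={2,3}:  v_{2} + v_{3} = v_{4}  →  sig = [2:1]
  P={4,7}:  v_{4} + v_{7} = v_{1}  →  sig = [2:1]
  P={6,7}:  v_{6} + v_{7} = v_{2} + v_{5}  →  sig = [2:1,1]

so the primitive-relation signature multiset is
{ [2:],  [2:1] ×4,  [2:1,1] }


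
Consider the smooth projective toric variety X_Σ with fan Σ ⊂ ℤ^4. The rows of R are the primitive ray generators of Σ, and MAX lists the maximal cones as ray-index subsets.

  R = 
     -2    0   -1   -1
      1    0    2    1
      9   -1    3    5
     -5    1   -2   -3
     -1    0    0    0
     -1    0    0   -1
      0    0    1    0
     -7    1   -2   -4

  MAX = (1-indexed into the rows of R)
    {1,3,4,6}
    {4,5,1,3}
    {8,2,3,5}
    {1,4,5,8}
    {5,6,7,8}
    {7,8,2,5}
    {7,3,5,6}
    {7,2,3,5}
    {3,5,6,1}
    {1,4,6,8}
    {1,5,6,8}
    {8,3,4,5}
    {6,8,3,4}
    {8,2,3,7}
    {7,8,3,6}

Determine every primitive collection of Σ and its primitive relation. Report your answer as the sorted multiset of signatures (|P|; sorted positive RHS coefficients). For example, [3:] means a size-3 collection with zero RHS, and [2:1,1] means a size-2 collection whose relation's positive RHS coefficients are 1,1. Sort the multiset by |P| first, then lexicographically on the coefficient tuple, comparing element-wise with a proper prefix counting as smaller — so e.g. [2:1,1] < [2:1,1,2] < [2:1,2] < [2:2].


9 minimal non-faces of Δ(Σ) (on 8 rays):

  {1,2}:  v_{1} + v_{2} = v_{5} + v_{7} ; sig = [2:1,1]
  {1,7}:  v_{1} + v_{7} = v_{5} + v_{6} ; sig = [2:1,1]
  {4,7}:  v_{4} + v_{7} = v_{3} + 2·v_{8} ; sig = [2:1,2]
  {2,4}:  v_{2} + v_{4} = 2·v_{3} + v_{5} + 3·v_{8} ; sig = [2:1,2,3]
  {2,6}:  v_{2} + v_{6} = 2·v_{7} ; sig = [2:2]
  {1,3,8}:  v_{1} + v_{3} + v_{8} = 0 ; sig = [3:]
  {4,5,6}:  v_{4} + v_{5} + v_{6} = v_{8} ; sig = [3:1]
  {3,5,6,8}:  v_{3} + v_{5} + v_{6} + v_{8} = v_{7} ; sig = [4:1]
  {3,5,7,8}:  v_{3} + v_{5} + v_{7} + v_{8} = v_{2} ; sig = [4:1]

Hence PRS(X_Σ) =
    [2:1,1]
    [2:1,1]
    [2:1,2]
    [2:1,2,3]
    [2:2]
    [3:]
    [3:1]
    [4:1]
    [4:1]


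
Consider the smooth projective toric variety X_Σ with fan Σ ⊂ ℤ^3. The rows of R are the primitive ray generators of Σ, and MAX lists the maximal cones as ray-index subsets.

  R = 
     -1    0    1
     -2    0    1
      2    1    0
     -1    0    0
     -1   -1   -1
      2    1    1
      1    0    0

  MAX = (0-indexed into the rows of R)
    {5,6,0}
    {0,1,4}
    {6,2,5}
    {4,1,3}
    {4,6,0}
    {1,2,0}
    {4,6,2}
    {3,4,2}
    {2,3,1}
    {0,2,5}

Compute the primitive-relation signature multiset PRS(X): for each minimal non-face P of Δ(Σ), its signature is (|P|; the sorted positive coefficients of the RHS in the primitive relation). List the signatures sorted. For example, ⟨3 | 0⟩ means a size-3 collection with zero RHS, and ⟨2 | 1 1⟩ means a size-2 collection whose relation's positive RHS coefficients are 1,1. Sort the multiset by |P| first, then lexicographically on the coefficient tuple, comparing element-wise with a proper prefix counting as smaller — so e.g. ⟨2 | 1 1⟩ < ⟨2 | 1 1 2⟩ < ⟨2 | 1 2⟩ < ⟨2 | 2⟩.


The 9 primitive collections of Σ (r=7, n=3):

  {3,6}:  v_{3} + v_{6} = 0 — sig = ⟨2 | 0⟩
  {0,3}:  v_{0} + v_{3} = v_{1} — sig = ⟨2 | 1⟩
  {1,6}:  v_{1} + v_{6} = v_{0} — sig = ⟨2 | 1⟩
  {4,5}:  v_{4} + v_{5} = v_{6} — sig = ⟨2 | 1⟩
  {3,5}:  v_{3} + v_{5} = v_{0} + v_{2} — sig = ⟨2 | 1 1⟩
  {1,5}:  v_{1} + v_{5} = 2·v_{0} + v_{2} — sig = ⟨2 | 1 2⟩
  {0,2,4}:  v_{0} + v_{2} + v_{4} = 0 — sig = ⟨3 | 0⟩
  {0,2,6}:  v_{0} + v_{2} + v_{6} = v_{5} — sig = ⟨3 | 1⟩
  {1,2,4}:  v_{1} + v_{2} + v_{4} = v_{3} — sig = ⟨3 | 1⟩

Sorted signature multiset PRS(X):
    ⟨2 | 0⟩
    ⟨2 | 1⟩
    ⟨2 | 1⟩
    ⟨2 | 1⟩
    ⟨2 | 1 1⟩
    ⟨2 | 1 2⟩
    ⟨3 | 0⟩
    ⟨3 | 1⟩
    ⟨3 | 1⟩


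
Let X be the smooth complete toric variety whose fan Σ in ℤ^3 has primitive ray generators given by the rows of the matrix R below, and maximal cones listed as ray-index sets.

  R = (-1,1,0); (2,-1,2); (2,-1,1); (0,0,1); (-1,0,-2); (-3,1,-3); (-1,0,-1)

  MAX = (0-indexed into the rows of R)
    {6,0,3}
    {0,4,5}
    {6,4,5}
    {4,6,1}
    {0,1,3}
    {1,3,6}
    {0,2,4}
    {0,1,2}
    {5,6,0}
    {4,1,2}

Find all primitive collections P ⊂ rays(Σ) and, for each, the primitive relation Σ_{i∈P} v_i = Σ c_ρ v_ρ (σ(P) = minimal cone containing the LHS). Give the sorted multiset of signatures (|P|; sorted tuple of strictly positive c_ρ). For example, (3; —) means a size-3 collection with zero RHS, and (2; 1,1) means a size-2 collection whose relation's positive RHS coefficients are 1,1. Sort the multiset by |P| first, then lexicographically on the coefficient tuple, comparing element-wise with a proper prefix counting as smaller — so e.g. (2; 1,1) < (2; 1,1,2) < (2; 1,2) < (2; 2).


9 collections generate NE(X_Σ); each relation:

  • {1,5}:  v_{1} + v_{5} = v_{6}  so sig = (2; 1)
  • {2,3}:  v_{2} + v_{3} = v_{1}  so sig = (2; 1)
  • {2,5}:  v_{2} + v_{5} = v_{4}  so sig = (2; 1)
  • {3,4}:  v_{3} + v_{4} = v_{6}  so sig = (2; 1)
  • {2,6}:  v_{2} + v_{6} = v_{1} + v_{4}  so sig = (2; 1,1)
  • {3,5}:  v_{3} + v_{5} = v_{0} + 2·v_{6}  so sig = (2; 1,2)
  • {0,1,4}:  v_{0} + v_{1} + v_{4} = 0  so sig = (3; —)
  • {0,1,6}:  v_{0} + v_{1} + v_{6} = v_{3}  so sig = (3; 1)
  • {0,4,6}:  v_{0} + v_{4} + v_{6} = v_{5}  so sig = (3; 1)

Signatures (|P|; sorted positive RHS coefficients), sorted:
[(2; 1), (2; 1), (2; 1), (2; 1), (2; 1,1), (2; 1,2), (3; —), (3; 1), (3; 1)]


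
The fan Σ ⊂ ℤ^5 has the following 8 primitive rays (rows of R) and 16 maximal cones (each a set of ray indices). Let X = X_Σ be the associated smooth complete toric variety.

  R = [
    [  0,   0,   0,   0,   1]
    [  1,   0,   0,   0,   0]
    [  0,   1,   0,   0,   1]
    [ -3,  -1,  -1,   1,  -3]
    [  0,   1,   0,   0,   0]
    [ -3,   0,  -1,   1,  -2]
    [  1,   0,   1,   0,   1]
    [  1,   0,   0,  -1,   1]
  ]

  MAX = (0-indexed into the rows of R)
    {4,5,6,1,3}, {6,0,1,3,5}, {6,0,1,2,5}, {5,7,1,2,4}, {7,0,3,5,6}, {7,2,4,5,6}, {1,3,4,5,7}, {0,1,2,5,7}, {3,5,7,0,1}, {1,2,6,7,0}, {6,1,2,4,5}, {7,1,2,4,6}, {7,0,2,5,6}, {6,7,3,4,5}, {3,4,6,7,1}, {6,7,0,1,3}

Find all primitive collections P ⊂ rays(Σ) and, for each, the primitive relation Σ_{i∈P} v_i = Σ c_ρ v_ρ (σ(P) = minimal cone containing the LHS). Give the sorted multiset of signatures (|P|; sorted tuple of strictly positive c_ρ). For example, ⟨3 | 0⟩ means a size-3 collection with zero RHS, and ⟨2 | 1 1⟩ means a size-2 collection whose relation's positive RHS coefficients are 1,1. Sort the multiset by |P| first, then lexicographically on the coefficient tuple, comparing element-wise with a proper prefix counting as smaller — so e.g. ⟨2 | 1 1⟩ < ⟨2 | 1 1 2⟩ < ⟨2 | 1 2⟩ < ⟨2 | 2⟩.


Primitive collections (3):

  • {0,4}:  v_{0} + v_{4} = v_{2} ; sig = ⟨2 | 1⟩
  • {2,3}:  v_{2} + v_{3} = v_{5} ; sig = ⟨2 | 1⟩
  • {1,5,6,7}:  v_{1} + v_{5} + v_{6} + v_{7} = 0 ; sig = ⟨4 | 0⟩

so the primitive-relation signature multiset is
{ ⟨2 | 1⟩ ×2,  ⟨4 | 0⟩ }


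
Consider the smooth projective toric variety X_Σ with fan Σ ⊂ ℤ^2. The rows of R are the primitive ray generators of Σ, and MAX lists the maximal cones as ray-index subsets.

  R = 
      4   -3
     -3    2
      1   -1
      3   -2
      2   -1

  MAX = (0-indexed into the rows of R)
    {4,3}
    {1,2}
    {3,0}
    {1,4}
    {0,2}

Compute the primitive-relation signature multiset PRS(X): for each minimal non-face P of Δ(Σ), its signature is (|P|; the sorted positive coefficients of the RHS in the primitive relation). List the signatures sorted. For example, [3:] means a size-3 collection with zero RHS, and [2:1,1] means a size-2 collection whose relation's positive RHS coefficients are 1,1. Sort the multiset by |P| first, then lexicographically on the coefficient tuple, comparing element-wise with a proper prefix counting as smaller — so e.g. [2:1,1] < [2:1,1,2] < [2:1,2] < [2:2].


5 minimal non-faces of Δ(Σ) (on 5 rays):

  P={1,3}:  v_{1} + v_{3} = 0  so sig = [2:]
  P={0,1}:  v_{0} + v_{1} = v_{2}  so sig = [2:1]
  P={2,3}:  v_{2} + v_{3} = v_{0}  so sig = [2:1]
  P={2,4}:  v_{2} + v_{4} = v_{3}  so sig = [2:1]
  P={0,4}:  v_{0} + v_{4} = 2·v_{3}  so sig = [2:2]

Signatures (|P|; sorted positive RHS coefficients), sorted:
    |P|=2: 5 collections, coeffs (), (1), (1), (1), (2)


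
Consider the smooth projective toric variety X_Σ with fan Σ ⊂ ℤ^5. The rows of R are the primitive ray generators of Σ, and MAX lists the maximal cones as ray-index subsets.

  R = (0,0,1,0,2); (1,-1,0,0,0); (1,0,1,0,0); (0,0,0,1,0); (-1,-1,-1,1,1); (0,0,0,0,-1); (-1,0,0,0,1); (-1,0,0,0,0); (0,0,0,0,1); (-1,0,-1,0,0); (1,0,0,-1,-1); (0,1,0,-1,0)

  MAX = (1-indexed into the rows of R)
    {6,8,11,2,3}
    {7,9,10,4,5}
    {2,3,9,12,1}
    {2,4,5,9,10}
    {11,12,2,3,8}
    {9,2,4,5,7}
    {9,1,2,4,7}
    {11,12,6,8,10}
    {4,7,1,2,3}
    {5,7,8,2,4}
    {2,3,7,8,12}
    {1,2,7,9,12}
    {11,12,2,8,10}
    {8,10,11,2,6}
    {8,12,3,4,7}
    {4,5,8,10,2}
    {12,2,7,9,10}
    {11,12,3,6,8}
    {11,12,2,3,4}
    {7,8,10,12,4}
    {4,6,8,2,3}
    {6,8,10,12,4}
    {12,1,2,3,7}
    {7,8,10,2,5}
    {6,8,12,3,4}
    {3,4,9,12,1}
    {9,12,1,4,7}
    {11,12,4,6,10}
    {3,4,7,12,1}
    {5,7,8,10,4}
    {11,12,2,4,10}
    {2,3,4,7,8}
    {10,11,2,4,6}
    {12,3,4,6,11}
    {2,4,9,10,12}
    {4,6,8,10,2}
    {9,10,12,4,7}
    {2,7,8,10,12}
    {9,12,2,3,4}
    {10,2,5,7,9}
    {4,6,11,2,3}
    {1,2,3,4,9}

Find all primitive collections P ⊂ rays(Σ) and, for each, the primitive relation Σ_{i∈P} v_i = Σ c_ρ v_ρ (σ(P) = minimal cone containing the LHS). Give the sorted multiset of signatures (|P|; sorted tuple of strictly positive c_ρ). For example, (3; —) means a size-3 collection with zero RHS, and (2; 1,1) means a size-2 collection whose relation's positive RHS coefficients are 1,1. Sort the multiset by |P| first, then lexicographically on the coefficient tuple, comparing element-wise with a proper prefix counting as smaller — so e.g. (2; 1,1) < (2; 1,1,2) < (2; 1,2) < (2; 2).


Minimal non-faces — 22 found among 12 rays, 42 max cones:

  • {3,10}:  v_{3} + v_{10} = 0  ⇒ sig = (2; —)
  • {6,9}:  v_{6} + v_{9} = 0  ⇒ sig = (2; —)
  • {6,7}:  v_{6} + v_{7} = v_{8}  ⇒ sig = (2; 1)
  • {8,9}:  v_{8} + v_{9} = v_{7}  ⇒ sig = (2; 1)
  • {1,6}:  v_{1} + v_{6} = v_{3} + v_{7}  ⇒ sig = (2; 1,1)
  • {1,10}:  v_{1} + v_{10} = v_{7} + v_{9}  ⇒ sig = (2; 1,1)
  • {5,11}:  v_{5} + v_{11} = v_{2} + v_{10}  ⇒ sig = (2; 1,1)
  • {5,12}:  v_{5} + v_{12} = v_{9} + v_{10}  ⇒ sig = (2; 1,1)
  • {9,11}:  v_{9} + v_{11} = v_{2} + v_{12}  ⇒ sig = (2; 1,1)
  • {3,5}:  v_{3} + v_{5} = v_{2} + v_{4} + v_{7}  ⇒ sig = (2; 1,1,1)
  • {7,11}:  v_{7} + v_{11} = v_{2} + v_{8} + v_{12}  ⇒ sig = (2; 1,1,1)
  • {1,11}:  v_{1} + v_{11} = v_{2} + v_{3} + v_{7} + v_{12}  ⇒ sig = (2; 1,1,1,1)
  • {5,6}:  v_{5} + v_{6} = v_{2} + v_{4} + v_{8} + v_{10}  ⇒ sig = (2; 1,1,1,1)
  • {1,5}:  v_{1} + v_{5} = v_{2} + v_{4} + 2·v_{7} + v_{9}  ⇒ sig = (2; 1,1,1,2)
  • {1,8}:  v_{1} + v_{8} = v_{3} + 2·v_{7}  ⇒ sig = (2; 1,2)
  • {2,6,12}:  v_{2} + v_{6} + v_{12} = v_{11}  ⇒ sig = (3; 1)
  • {3,7,9}:  v_{3} + v_{7} + v_{9} = v_{1}  ⇒ sig = (3; 1)
  • {4,8,11}:  v_{4} + v_{8} + v_{11} = v_{6}  ⇒ sig = (3; 1)
  • {2,4,8,12}:  v_{2} + v_{4} + v_{8} + v_{12} = 0  ⇒ sig = (4; —)
  • {2,4,7,10}:  v_{2} + v_{4} + v_{7} + v_{10} = v_{5}  ⇒ sig = (4; 1)
  • {2,4,7,12}:  v_{2} + v_{4} + v_{7} + v_{12} = v_{9}  ⇒ sig = (4; 1)
  • {1,2,4,12}:  v_{1} + v_{2} + v_{4} + v_{12} = v_{3} + 2·v_{9}  ⇒ sig = (4; 1,2)

Signatures (|P|; sorted positive RHS coefficients), sorted:
    |P|=2: 15 collections, coeffs (), (), (1), (1), (1,1), (1,1), (1,1), (1,1), (1,1), (1,1,1), (1,1,1), (1,1,1,1), (1,1,1,1), (1,1,1,2), (1,2)
    |P|=3: 3 collections, coeffs (1), (1), (1)
    |P|=4: 4 collections, coeffs (), (1), (1), (1,2)


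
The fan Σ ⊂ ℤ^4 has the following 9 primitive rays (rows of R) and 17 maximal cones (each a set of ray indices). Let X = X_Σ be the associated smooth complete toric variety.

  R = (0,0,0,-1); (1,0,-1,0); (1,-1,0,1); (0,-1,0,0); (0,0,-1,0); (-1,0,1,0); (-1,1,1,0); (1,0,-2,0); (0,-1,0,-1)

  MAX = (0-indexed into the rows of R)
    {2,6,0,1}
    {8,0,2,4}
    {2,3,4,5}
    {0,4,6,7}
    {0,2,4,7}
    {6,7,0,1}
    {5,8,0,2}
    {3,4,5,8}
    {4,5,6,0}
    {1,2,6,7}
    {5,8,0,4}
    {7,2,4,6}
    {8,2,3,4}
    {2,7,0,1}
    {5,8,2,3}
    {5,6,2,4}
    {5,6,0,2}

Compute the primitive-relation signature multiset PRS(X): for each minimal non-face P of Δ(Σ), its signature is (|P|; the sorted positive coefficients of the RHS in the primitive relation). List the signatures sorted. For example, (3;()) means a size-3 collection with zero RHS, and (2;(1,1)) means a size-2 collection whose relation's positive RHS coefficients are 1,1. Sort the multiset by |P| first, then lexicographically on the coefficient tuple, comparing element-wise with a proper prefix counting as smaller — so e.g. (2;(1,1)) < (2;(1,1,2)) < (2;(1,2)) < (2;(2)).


|primitive collections| = 14. Relations:

  • {1,5}:  v_{1} + v_{5} = 0 — sig = (2;())
  • {0,3}:  v_{0} + v_{3} = v_{8} — sig = (2;(1))
  • {1,4}:  v_{1} + v_{4} = v_{7} — sig = (2;(1))
  • {3,6}:  v_{3} + v_{6} = v_{5} — sig = (2;(1))
  • {5,7}:  v_{5} + v_{7} = v_{4} — sig = (2;(1))
  • {6,8}:  v_{6} + v_{8} = v_{0} + v_{5} — sig = (2;(1,1))
  • {1,3}:  v_{1} + v_{3} = v_{0} + v_{2} + v_{4} — sig = (2;(1,1,1))
  • {1,8}:  v_{1} + v_{8} = 2·v_{0} + v_{2} + v_{4} — sig = (2;(1,1,2))
  • {3,7}:  v_{3} + v_{7} = v_{0} + v_{2} + 2·v_{4} — sig = (2;(1,1,2))
  • {7,8}:  v_{7} + v_{8} = 2·v_{0} + v_{2} + 2·v_{4} — sig = (2;(1,2,2))
  • {0,2,4,6}:  v_{0} + v_{2} + v_{4} + v_{6} = 0 — sig = (4;())
  • {0,2,4,5}:  v_{0} + v_{2} + v_{4} + v_{5} = v_{3} — sig = (4;(1))
  • {0,2,6,7}:  v_{0} + v_{2} + v_{6} + v_{7} = v_{1} — sig = (4;(1))
  • {2,4,5,8}:  v_{2} + v_{4} + v_{5} + v_{8} = 2·v_{3} — sig = (4;(2))

Signatures (|P|; sorted positive RHS coefficients), sorted:
[(2;()), (2;(1)), (2;(1)), (2;(1)), (2;(1)), (2;(1,1)), (2;(1,1,1)), (2;(1,1,2)), (2;(1,1,2)), (2;(1,2,2)), (4;()), (4;(1)), (4;(1)), (4;(2))]


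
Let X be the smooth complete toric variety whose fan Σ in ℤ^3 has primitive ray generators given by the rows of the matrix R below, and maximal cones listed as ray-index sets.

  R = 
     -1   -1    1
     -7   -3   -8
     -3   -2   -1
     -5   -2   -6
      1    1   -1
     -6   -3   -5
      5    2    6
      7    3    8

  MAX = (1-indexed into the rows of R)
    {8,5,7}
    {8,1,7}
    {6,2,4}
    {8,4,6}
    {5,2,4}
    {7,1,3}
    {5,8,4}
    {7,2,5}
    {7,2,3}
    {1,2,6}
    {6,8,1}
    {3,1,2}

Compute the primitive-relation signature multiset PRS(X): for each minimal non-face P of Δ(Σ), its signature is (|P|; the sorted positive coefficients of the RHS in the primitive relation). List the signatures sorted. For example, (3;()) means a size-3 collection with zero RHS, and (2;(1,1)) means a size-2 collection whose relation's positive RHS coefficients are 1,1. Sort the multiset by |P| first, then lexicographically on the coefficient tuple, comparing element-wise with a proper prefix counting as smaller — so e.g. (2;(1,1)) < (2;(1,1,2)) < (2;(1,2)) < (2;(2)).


11 minimal non-faces of Δ(Σ) (on 8 rays):

  P={1,5}:  v_{1} + v_{5} = 0 ; sig = (2;())
  P={2,8}:  v_{2} + v_{8} = 0 ; sig = (2;())
  P={4,7}:  v_{4} + v_{7} = 0 ; sig = (2;())
  P={1,4}:  v_{1} + v_{4} = v_{6} ; sig = (2;(1))
  P={5,6}:  v_{5} + v_{6} = v_{4} ; sig = (2;(1))
  P={6,7}:  v_{6} + v_{7} = v_{1} ; sig = (2;(1))
  P={3,4}:  v_{3} + v_{4} = v_{1} + v_{2} ; sig = (2;(1,1))
  P={3,5}:  v_{3} + v_{5} = v_{2} + v_{7} ; sig = (2;(1,1))
  P={3,8}:  v_{3} + v_{8} = v_{1} + v_{7} ; sig = (2;(1,1))
  P={3,6}:  v_{3} + v_{6} = 2·v_{1} + v_{2} ; sig = (2;(1,2))
  P={1,2,7}:  v_{1} + v_{2} + v_{7} = v_{3} ; sig = (3;(1))

Hence PRS(X_Σ) =
    |P|=2: 10 collections, coeffs (), (), (), (1), (1), (1), (1,1), (1,1), (1,1), (1,2)
    |P|=3: 1 collection, coeffs (1)


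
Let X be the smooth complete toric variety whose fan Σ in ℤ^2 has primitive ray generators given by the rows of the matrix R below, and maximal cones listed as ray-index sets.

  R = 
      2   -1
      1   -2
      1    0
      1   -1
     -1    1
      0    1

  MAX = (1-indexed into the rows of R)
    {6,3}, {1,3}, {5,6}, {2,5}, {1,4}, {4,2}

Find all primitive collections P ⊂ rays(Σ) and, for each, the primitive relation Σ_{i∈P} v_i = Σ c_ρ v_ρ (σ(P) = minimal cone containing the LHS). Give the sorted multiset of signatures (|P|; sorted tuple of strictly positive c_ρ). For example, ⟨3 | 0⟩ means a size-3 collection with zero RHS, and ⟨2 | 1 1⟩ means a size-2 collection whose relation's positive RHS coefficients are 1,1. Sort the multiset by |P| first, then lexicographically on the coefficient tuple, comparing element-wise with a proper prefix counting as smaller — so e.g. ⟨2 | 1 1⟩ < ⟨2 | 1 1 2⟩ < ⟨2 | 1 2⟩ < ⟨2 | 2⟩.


Δ(Σ) — 6 vertices, 9 min non-faces:

  P={4,5}:  v_{4} + v_{5} = 0  so sig = ⟨2 | 0⟩
  P={1,5}:  v_{1} + v_{5} = v_{3}  so sig = ⟨2 | 1⟩
  P={2,6}:  v_{2} + v_{6} = v_{4}  so sig = ⟨2 | 1⟩
  P={3,4}:  v_{3} + v_{4} = v_{1}  so sig = ⟨2 | 1⟩
  P={3,5}:  v_{3} + v_{5} = v_{6}  so sig = ⟨2 | 1⟩
  P={4,6}:  v_{4} + v_{6} = v_{3}  so sig = ⟨2 | 1⟩
  P={1,6}:  v_{1} + v_{6} = 2·v_{3}  so sig = ⟨2 | 2⟩
  P={2,3}:  v_{2} + v_{3} = 2·v_{4}  so sig = ⟨2 | 2⟩
  P={1,2}:  v_{1} + v_{2} = 3·v_{4}  so sig = ⟨2 | 3⟩

Signatures (|P|; sorted positive RHS coefficients), sorted:
[⟨2 | 0⟩, ⟨2 | 1⟩, ⟨2 | 1⟩, ⟨2 | 1⟩, ⟨2 | 1⟩, ⟨2 | 1⟩, ⟨2 | 2⟩, ⟨2 | 2⟩, ⟨2 | 3⟩]


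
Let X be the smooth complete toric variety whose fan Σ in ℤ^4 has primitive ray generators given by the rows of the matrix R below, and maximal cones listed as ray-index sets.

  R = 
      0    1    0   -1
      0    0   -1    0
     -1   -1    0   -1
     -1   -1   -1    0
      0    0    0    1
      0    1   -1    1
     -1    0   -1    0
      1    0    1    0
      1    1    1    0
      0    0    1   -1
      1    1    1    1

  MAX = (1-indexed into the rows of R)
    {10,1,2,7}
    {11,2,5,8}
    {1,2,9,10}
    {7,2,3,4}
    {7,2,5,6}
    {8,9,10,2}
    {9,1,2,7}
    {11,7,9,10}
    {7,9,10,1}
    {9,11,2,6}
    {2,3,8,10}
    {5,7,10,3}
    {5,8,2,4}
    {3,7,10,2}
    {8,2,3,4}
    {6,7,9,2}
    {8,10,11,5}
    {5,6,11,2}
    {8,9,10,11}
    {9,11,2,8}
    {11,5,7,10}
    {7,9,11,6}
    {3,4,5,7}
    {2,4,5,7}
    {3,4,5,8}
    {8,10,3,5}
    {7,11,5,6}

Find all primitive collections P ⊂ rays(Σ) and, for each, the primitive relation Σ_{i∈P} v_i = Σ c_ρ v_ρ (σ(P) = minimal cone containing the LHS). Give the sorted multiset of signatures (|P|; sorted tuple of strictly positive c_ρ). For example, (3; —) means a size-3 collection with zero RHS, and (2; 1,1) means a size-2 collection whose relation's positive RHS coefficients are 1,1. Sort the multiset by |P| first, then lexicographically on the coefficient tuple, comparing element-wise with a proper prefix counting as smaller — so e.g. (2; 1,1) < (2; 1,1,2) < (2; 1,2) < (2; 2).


Σ has 22 primitive collections:

  • {4,9}:  v_{4} + v_{9} = 0  →  sig = (2; —)
  • {7,8}:  v_{7} + v_{8} = 0  →  sig = (2; —)
  • {3,6}:  v_{3} + v_{6} = v_{7}  →  sig = (2; 1)
  • {3,9}:  v_{3} + v_{9} = v_{10}  →  sig = (2; 1)
  • {4,10}:  v_{4} + v_{10} = v_{3}  →  sig = (2; 1)
  • {4,11}:  v_{4} + v_{11} = v_{5}  →  sig = (2; 1)
  • {5,9}:  v_{5} + v_{9} = v_{11}  →  sig = (2; 1)
  • {1,5}:  v_{1} + v_{5} = v_{7} + v_{9}  →  sig = (2; 1,1)
  • {3,11}:  v_{3} + v_{11} = v_{5} + v_{10}  →  sig = (2; 1,1)
  • {6,8}:  v_{6} + v_{8} = v_{2} + v_{11}  →  sig = (2; 1,1)
  • {6,10}:  v_{6} + v_{10} = v_{7} + v_{9}  →  sig = (2; 1,1)
  • {1,4}:  v_{1} + v_{4} = v_{2} + v_{7} + v_{10}  →  sig = (2; 1,1,1)
  • {1,8}:  v_{1} + v_{8} = v_{2} + v_{9} + v_{10}  →  sig = (2; 1,1,1)
  • {4,6}:  v_{4} + v_{6} = v_{2} + v_{5} + v_{7}  →  sig = (2; 1,1,1)
  • {1,3}:  v_{1} + v_{3} = v_{2} + v_{7} + 2·v_{10}  →  sig = (2; 1,1,2)
  • {1,11}:  v_{1} + v_{11} = v_{7} + 2·v_{9}  →  sig = (2; 1,2)
  • {1,6}:  v_{1} + v_{6} = v_{2} + 2·v_{7} + 2·v_{9}  →  sig = (2; 1,2,2)
  • {2,5,10}:  v_{2} + v_{5} + v_{10} = 0  →  sig = (3; —)
  • {2,3,5}:  v_{2} + v_{3} + v_{5} = v_{4}  →  sig = (3; 1)
  • {2,7,11}:  v_{2} + v_{7} + v_{11} = v_{6}  →  sig = (3; 1)
  • {2,10,11}:  v_{2} + v_{10} + v_{11} = v_{9}  →  sig = (3; 1)
  • {2,7,9,10}:  v_{2} + v_{7} + v_{9} + v_{10} = v_{1}  →  sig = (4; 1)

Signatures (|P|; sorted positive RHS coefficients), sorted:
    (2; —)
    (2; —)
    (2; 1)
    (2; 1)
    (2; 1)
    (2; 1)
    (2; 1)
    (2; 1,1)
    (2; 1,1)
    (2; 1,1)
    (2; 1,1)
    (2; 1,1,1)
    (2; 1,1,1)
    (2; 1,1,1)
    (2; 1,1,2)
    (2; 1,2)
    (2; 1,2,2)
    (3; —)
    (3; 1)
    (3; 1)
    (3; 1)
    (4; 1)


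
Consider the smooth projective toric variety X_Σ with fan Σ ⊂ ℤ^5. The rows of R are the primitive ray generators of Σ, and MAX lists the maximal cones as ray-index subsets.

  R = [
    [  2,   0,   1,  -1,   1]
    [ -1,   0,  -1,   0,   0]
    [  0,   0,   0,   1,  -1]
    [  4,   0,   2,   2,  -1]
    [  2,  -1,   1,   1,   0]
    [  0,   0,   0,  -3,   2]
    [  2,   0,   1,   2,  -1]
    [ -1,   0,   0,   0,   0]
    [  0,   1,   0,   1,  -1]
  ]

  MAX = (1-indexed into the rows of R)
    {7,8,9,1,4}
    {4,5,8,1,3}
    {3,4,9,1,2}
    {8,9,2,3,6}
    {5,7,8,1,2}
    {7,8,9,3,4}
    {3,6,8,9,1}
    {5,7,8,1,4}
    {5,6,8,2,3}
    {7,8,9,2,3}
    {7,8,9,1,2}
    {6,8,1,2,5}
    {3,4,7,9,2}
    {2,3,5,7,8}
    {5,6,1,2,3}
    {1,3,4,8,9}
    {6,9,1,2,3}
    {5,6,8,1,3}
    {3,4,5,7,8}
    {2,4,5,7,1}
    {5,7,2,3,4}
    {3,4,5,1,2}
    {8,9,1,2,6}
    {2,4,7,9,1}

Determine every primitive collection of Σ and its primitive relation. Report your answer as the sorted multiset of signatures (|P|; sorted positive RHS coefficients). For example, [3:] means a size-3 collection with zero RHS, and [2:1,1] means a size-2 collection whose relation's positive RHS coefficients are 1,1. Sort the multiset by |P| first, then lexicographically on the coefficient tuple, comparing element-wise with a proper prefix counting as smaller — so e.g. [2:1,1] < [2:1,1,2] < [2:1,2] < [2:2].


6 collections generate NE(X_Σ); each relation:

  {5,9}:  v_{5} + v_{9} = v_{7}  so sig = [2:1]
  {6,7}:  v_{6} + v_{7} = v_{1}  so sig = [2:1]
  {4,6}:  v_{4} + v_{6} = 2·v_{1} + v_{3}  so sig = [2:1,2]
  {1,3,7}:  v_{1} + v_{3} + v_{7} = v_{4}  so sig = [3:1]
  {2,4,8}:  v_{2} + v_{4} + v_{8} = v_{7}  so sig = [3:1]
  {1,2,3,8}:  v_{1} + v_{2} + v_{3} + v_{8} = 0  so sig = [4:]

so the primitive-relation signature multiset is
    [2:1]
    [2:1]
    [2:1,2]
    [3:1]
    [3:1]
    [4:]


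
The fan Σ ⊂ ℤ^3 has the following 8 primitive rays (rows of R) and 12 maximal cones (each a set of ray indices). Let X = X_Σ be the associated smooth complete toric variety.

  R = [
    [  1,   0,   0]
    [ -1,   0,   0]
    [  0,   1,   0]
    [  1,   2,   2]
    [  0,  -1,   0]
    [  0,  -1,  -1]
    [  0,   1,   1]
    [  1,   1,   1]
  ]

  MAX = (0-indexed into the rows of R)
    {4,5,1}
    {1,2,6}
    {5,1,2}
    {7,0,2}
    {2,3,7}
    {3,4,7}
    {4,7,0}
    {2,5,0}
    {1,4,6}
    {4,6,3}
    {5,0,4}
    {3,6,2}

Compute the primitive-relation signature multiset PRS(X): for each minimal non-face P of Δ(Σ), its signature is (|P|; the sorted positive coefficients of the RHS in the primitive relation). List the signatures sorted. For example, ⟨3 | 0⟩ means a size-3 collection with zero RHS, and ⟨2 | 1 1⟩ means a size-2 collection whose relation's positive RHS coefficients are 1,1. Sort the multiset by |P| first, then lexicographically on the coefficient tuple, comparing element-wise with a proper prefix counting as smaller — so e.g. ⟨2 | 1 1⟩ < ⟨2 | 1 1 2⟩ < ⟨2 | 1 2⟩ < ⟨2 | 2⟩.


Σ has 10 primitive collections:

  P = {0,1}:  v_{0} + v_{1} = 0  ⟹  sig = ⟨2 | 0⟩
  P = {2,4}:  v_{2} + v_{4} = 0  ⟹  sig = ⟨2 | 0⟩
  P = {5,6}:  v_{5} + v_{6} = 0  ⟹  sig = ⟨2 | 0⟩
  P = {0,6}:  v_{0} + v_{6} = v_{7}  ⟹  sig = ⟨2 | 1⟩
  P = {1,7}:  v_{1} + v_{7} = v_{6}  ⟹  sig = ⟨2 | 1⟩
  P = {3,5}:  v_{3} + v_{5} = v_{7}  ⟹  sig = ⟨2 | 1⟩
  P = {5,7}:  v_{5} + v_{7} = v_{0}  ⟹  sig = ⟨2 | 1⟩
  P = {6,7}:  v_{6} + v_{7} = v_{3}  ⟹  sig = ⟨2 | 1⟩
  P = {0,3}:  v_{0} + v_{3} = 2·v_{7}  ⟹  sig = ⟨2 | 2⟩
  P = {1,3}:  v_{1} + v_{3} = 2·v_{6}  ⟹  sig = ⟨2 | 2⟩

Hence PRS(X_Σ) =
    ⟨2 | 0⟩
    ⟨2 | 0⟩
    ⟨2 | 0⟩
    ⟨2 | 1⟩
    ⟨2 | 1⟩
    ⟨2 | 1⟩
    ⟨2 | 1⟩
    ⟨2 | 1⟩
    ⟨2 | 2⟩
    ⟨2 | 2⟩


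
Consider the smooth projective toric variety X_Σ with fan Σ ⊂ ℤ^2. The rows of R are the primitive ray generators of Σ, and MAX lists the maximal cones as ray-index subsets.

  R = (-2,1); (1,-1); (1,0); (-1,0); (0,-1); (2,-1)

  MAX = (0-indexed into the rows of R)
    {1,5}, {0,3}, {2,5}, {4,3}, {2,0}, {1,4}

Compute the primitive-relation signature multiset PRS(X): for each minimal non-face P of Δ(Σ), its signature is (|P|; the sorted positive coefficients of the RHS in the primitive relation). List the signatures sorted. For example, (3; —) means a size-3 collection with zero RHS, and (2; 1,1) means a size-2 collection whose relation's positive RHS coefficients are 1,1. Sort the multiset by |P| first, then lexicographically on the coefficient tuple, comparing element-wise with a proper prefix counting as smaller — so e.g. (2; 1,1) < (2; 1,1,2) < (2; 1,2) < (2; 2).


|primitive collections| = 9. Relations:

  P={0,5}:  v_{0} + v_{5} = 0  →  sig = (2; —)
  P={2,3}:  v_{2} + v_{3} = 0  →  sig = (2; —)
  P={0,1}:  v_{0} + v_{1} = v_{3}  →  sig = (2; 1)
  P={1,2}:  v_{1} + v_{2} = v_{5}  →  sig = (2; 1)
  P={1,3}:  v_{1} + v_{3} = v_{4}  →  sig = (2; 1)
  P={2,4}:  v_{2} + v_{4} = v_{1}  →  sig = (2; 1)
  P={3,5}:  v_{3} + v_{5} = v_{1}  →  sig = (2; 1)
  P={0,4}:  v_{0} + v_{4} = 2·v_{3}  →  sig = (2; 2)
  P={4,5}:  v_{4} + v_{5} = 2·v_{1}  →  sig = (2; 2)

Sorted signature multiset PRS(X):
{ (2; —) ×2,  (2; 1) ×5,  (2; 2) ×2 }


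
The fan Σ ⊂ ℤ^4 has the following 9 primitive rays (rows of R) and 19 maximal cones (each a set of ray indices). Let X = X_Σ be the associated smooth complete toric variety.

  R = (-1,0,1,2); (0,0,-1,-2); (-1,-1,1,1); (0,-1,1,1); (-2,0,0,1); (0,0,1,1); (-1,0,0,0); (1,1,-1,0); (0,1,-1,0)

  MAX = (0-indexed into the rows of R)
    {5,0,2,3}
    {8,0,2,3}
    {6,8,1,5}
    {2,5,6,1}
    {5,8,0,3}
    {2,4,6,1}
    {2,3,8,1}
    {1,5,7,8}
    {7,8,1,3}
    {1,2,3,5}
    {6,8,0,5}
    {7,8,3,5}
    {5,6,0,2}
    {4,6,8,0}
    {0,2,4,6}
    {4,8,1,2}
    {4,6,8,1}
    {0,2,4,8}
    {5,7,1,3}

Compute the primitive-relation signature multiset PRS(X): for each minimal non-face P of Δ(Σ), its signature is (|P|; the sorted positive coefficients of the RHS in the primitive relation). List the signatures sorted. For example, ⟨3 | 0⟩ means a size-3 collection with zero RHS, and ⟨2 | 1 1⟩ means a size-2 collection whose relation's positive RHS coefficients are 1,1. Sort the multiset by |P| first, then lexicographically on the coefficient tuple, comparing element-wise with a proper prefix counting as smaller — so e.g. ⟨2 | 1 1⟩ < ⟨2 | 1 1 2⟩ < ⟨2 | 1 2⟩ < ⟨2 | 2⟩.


Σ has 11 primitive collections:

  {0,1}:  v_{0} + v_{1} = v_{6} ; sig = ⟨2 | 1⟩
  {3,6}:  v_{3} + v_{6} = v_{2} ; sig = ⟨2 | 1⟩
  {6,7}:  v_{6} + v_{7} = v_{8} ; sig = ⟨2 | 1⟩
  {2,7}:  v_{2} + v_{7} = v_{3} + v_{8} ; sig = ⟨2 | 1 1⟩
  {4,5}:  v_{4} + v_{5} = v_{0} + v_{6} ; sig = ⟨2 | 1 1⟩
  {0,7}:  v_{0} + v_{7} = v_{3} + v_{5} + 2·v_{8} ; sig = ⟨2 | 1 1 2⟩
  {3,4}:  v_{3} + v_{4} = 2·v_{2} + v_{8} ; sig = ⟨2 | 1 2⟩
  {4,7}:  v_{4} + v_{7} = v_{2} + 2·v_{8} ; sig = ⟨2 | 1 2⟩
  {2,5,8}:  v_{2} + v_{5} + v_{8} = v_{0} ; sig = ⟨3 | 1⟩
  {2,6,8}:  v_{2} + v_{6} + v_{8} = v_{4} ; sig = ⟨3 | 1⟩
  {1,3,5,8}:  v_{1} + v_{3} + v_{5} + v_{8} = 0 ; sig = ⟨4 | 0⟩

so the primitive-relation signature multiset is
    ⟨2 | 1⟩
    ⟨2 | 1⟩
    ⟨2 | 1⟩
    ⟨2 | 1 1⟩
    ⟨2 | 1 1⟩
    ⟨2 | 1 1 2⟩
    ⟨2 | 1 2⟩
    ⟨2 | 1 2⟩
    ⟨3 | 1⟩
    ⟨3 | 1⟩
    ⟨4 | 0⟩


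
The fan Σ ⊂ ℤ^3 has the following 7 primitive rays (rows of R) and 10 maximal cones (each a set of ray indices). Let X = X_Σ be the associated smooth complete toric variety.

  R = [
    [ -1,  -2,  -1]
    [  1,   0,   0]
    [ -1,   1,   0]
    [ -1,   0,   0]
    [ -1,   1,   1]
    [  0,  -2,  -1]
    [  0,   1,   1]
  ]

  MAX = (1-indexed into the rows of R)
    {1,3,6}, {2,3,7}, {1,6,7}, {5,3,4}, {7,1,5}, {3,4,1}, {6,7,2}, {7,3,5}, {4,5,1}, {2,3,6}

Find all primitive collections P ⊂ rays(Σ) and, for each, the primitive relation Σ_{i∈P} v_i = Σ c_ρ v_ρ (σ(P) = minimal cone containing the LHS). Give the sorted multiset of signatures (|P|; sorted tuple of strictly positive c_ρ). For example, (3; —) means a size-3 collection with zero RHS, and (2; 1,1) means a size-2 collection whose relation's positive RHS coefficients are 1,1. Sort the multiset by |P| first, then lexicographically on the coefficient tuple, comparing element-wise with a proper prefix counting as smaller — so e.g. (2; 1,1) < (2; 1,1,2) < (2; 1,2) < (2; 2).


Minimal non-faces — 9 found among 7 rays, 10 max cones:

  P = {2,4}:  v_{2} + v_{4} = 0  ⟹  sig = (2; —)
  P = {1,2}:  v_{1} + v_{2} = v_{6}  ⟹  sig = (2; 1)
  P = {2,5}:  v_{2} + v_{5} = v_{7}  ⟹  sig = (2; 1)
  P = {4,6}:  v_{4} + v_{6} = v_{1}  ⟹  sig = (2; 1)
  P = {4,7}:  v_{4} + v_{7} = v_{5}  ⟹  sig = (2; 1)
  P = {5,6}:  v_{5} + v_{6} = v_{1} + v_{7}  ⟹  sig = (2; 1,1)
  P = {3,6,7}:  v_{3} + v_{6} + v_{7} = v_{4}  ⟹  sig = (3; 1)
  P = {1,3,7}:  v_{1} + v_{3} + v_{7} = 2·v_{4}  ⟹  sig = (3; 2)
  P = {1,3,5}:  v_{1} + v_{3} + v_{5} = 3·v_{4}  ⟹  sig = (3; 3)

so the primitive-relation signature multiset is
{ (2; —),  (2; 1) ×4,  (2; 1,1),  (3; 1),  (3; 2),  (3; 3) }


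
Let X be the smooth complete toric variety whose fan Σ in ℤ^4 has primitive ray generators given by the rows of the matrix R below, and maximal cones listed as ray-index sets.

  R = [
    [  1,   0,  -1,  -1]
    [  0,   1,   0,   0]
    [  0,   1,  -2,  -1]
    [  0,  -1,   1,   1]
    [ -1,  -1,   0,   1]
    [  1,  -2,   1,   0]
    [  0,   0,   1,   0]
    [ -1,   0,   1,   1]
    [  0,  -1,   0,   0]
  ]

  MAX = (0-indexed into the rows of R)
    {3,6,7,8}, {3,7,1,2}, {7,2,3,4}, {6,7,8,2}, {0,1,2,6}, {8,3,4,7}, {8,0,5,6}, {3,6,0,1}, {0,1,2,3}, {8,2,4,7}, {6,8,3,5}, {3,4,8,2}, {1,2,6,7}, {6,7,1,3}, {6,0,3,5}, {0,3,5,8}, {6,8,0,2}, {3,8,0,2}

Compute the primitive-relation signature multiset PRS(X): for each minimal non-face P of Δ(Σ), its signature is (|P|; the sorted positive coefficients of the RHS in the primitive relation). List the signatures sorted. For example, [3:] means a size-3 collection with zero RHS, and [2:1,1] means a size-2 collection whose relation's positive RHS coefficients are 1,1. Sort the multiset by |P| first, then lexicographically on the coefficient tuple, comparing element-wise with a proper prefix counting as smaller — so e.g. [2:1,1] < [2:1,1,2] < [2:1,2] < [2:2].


Δ(Σ) — 9 vertices, 12 min non-faces:

  P={0,7}:  v_{0} + v_{7} = 0  ⟹  sig = [2:]
  P={1,8}:  v_{1} + v_{8} = 0  ⟹  sig = [2:]
  P={2,5}:  v_{2} + v_{5} = v_{0} + v_{8}  ⟹  sig = [2:1,1]
  P={4,6}:  v_{4} + v_{6} = v_{7} + v_{8}  ⟹  sig = [2:1,1]
  P={0,4}:  v_{0} + v_{4} = v_{2} + v_{3} + v_{8}  ⟹  sig = [2:1,1,1]
  P={1,4}:  v_{1} + v_{4} = v_{2} + v_{3} + v_{7}  ⟹  sig = [2:1,1,1]
  P={1,5}:  v_{1} + v_{5} = v_{0} + v_{3} + v_{6}  ⟹  sig = [2:1,1,1]
  P={5,7}:  v_{5} + v_{7} = v_{3} + v_{6} + v_{8}  ⟹  sig = [2:1,1,1]
  P={4,5}:  v_{4} + v_{5} = v_{3} + 2·v_{8}  ⟹  sig = [2:1,2]
  P={2,3,6}:  v_{2} + v_{3} + v_{6} = 0  ⟹  sig = [3:]
  P={0,3,6,8}:  v_{0} + v_{3} + v_{6} + v_{8} = v_{5}  ⟹  sig = [4:1]
  P={2,3,7,8}:  v_{2} + v_{3} + v_{7} + v_{8} = v_{4}  ⟹  sig = [4:1]

Signatures (|P|; sorted positive RHS coefficients), sorted:
    |P|=2: 9 collections, coeffs (), (), (1,1), (1,1), (1,1,1), (1,1,1), (1,1,1), (1,1,1), (1,2)
    |P|=3: 1 collection, coeffs ()
    |P|=4: 2 collections, coeffs (1), (1)


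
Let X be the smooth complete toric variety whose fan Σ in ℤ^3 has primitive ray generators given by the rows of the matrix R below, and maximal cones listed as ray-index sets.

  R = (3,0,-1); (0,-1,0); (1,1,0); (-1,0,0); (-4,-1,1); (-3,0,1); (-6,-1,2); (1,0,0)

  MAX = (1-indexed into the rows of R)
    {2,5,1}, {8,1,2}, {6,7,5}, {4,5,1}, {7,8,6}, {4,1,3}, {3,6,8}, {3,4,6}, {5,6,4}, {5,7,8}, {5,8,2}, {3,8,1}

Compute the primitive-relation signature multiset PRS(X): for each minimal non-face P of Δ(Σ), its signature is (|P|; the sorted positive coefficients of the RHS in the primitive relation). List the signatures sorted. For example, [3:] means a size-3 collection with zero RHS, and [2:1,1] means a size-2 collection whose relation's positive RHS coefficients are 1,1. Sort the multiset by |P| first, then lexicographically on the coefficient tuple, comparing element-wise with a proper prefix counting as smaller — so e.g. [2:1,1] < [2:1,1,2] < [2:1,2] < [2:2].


Minimal non-faces — 12 found among 8 rays, 12 max cones:

  • {1,6}:  v_{1} + v_{6} = 0  →  sig = [2:]
  • {4,8}:  v_{4} + v_{8} = 0  →  sig = [2:]
  • {2,3}:  v_{2} + v_{3} = v_{8}  →  sig = [2:1]
  • {3,5}:  v_{3} + v_{5} = v_{6}  →  sig = [2:1]
  • {1,7}:  v_{1} + v_{7} = v_{5} + v_{8}  →  sig = [2:1,1]
  • {2,4}:  v_{2} + v_{4} = v_{1} + v_{5}  →  sig = [2:1,1]
  • {2,6}:  v_{2} + v_{6} = v_{5} + v_{8}  →  sig = [2:1,1]
  • {4,7}:  v_{4} + v_{7} = v_{5} + v_{6}  →  sig = [2:1,1]
  • {3,7}:  v_{3} + v_{7} = 2·v_{6} + v_{8}  →  sig = [2:1,2]
  • {2,7}:  v_{2} + v_{7} = 2·v_{5} + 2·v_{8}  →  sig = [2:2,2]
  • {1,5,8}:  v_{1} + v_{5} + v_{8} = v_{2}  →  sig = [3:1]
  • {5,6,8}:  v_{5} + v_{6} + v_{8} = v_{7}  →  sig = [3:1]

so the primitive-relation signature multiset is
{ [2:] ×2,  [2:1] ×2,  [2:1,1] ×4,  [2:1,2],  [2:2,2],  [3:1] ×2 }


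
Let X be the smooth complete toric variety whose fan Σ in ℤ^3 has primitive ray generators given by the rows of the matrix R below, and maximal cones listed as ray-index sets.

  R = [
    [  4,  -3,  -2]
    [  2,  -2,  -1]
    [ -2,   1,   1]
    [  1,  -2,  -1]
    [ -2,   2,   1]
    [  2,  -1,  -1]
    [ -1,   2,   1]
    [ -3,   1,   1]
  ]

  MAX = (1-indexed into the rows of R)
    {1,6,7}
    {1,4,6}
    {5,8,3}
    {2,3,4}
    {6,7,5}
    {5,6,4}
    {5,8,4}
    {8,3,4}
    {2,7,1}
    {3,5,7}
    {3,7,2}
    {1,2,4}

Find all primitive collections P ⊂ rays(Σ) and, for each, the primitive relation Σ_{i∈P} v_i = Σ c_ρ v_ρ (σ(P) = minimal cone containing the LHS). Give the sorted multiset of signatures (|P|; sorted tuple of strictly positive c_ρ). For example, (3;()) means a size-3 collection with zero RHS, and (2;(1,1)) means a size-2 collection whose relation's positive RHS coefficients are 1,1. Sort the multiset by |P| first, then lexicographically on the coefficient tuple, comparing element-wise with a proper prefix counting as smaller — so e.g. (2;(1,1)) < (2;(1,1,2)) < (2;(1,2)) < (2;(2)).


Minimal non-faces — 11 found among 8 rays, 12 max cones:

  P={2,5}:  v_{2} + v_{5} = 0 ; sig = (2;())
  P={3,6}:  v_{3} + v_{6} = 0 ; sig = (2;())
  P={4,7}:  v_{4} + v_{7} = 0 ; sig = (2;())
  P={1,3}:  v_{1} + v_{3} = v_{2} ; sig = (2;(1))
  P={1,5}:  v_{1} + v_{5} = v_{6} ; sig = (2;(1))
  P={1,8}:  v_{1} + v_{8} = v_{4} ; sig = (2;(1))
  P={2,6}:  v_{2} + v_{6} = v_{1} ; sig = (2;(1))
  P={2,8}:  v_{2} + v_{8} = v_{3} + v_{4} ; sig = (2;(1,1))
  P={6,8}:  v_{6} + v_{8} = v_{4} + v_{5} ; sig = (2;(1,1))
  P={7,8}:  v_{7} + v_{8} = v_{3} + v_{5} ; sig = (2;(1,1))
  P={3,4,5}:  v_{3} + v_{4} + v_{5} = v_{8} ; sig = (3;(1))

Signatures (|P|; sorted positive RHS coefficients), sorted:
{ (2;()) ×3,  (2;(1)) ×4,  (2;(1,1)) ×3,  (3;(1)) }


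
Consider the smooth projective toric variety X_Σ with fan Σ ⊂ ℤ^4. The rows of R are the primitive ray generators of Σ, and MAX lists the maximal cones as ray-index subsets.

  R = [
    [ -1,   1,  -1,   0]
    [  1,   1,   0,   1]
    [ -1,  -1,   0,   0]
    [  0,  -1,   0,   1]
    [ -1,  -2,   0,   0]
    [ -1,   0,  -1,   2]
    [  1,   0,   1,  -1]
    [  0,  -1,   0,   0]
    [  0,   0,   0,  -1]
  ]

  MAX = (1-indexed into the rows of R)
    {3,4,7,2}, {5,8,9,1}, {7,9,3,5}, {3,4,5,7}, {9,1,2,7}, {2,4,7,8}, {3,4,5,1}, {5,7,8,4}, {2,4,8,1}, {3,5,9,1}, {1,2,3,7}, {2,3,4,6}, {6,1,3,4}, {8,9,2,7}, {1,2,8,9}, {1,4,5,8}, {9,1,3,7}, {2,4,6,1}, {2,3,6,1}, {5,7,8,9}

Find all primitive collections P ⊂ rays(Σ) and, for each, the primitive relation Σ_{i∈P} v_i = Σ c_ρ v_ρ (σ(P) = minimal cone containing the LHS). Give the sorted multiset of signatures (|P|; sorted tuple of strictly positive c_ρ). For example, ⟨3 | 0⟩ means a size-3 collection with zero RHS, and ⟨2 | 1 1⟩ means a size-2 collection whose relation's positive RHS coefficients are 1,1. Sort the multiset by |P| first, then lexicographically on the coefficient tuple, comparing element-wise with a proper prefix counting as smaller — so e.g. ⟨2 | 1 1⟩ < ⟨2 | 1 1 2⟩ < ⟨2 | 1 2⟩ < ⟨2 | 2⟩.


Minimal non-faces — 12 found among 9 rays, 20 max cones:

  • {2,5}:  v_{2} + v_{5} = v_{4}  so sig = ⟨2 | 1⟩
  • {3,8}:  v_{3} + v_{8} = v_{5}  so sig = ⟨2 | 1⟩
  • {4,9}:  v_{4} + v_{9} = v_{8}  so sig = ⟨2 | 1⟩
  • {6,7}:  v_{6} + v_{7} = v_{2} + v_{3}  so sig = ⟨2 | 1 1⟩
  • {6,9}:  v_{6} + v_{9} = v_{1} + v_{4}  so sig = ⟨2 | 1 1⟩
  • {5,6}:  v_{5} + v_{6} = v_{1} + v_{3} + 2·v_{4}  so sig = ⟨2 | 1 1 2⟩
  • {6,8}:  v_{6} + v_{8} = v_{1} + 2·v_{4}  so sig = ⟨2 | 1 2⟩
  • {1,4,7}:  v_{1} + v_{4} + v_{7} = 0  so sig = ⟨3 | 0⟩
  • {2,3,9}:  v_{2} + v_{3} + v_{9} = 0  so sig = ⟨3 | 0⟩
  • {1,7,8}:  v_{1} + v_{7} + v_{8} = v_{9}  so sig = ⟨3 | 1⟩
  • {1,5,7}:  v_{1} + v_{5} + v_{7} = v_{3} + v_{9}  so sig = ⟨3 | 1 1⟩
  • {1,2,3,4}:  v_{1} + v_{2} + v_{3} + v_{4} = v_{6}  so sig = ⟨4 | 1⟩

Signatures (|P|; sorted positive RHS coefficients), sorted:
    ⟨2 | 1⟩
    ⟨2 | 1⟩
    ⟨2 | 1⟩
    ⟨2 | 1 1⟩
    ⟨2 | 1 1⟩
    ⟨2 | 1 1 2⟩
    ⟨2 | 1 2⟩
    ⟨3 | 0⟩
    ⟨3 | 0⟩
    ⟨3 | 1⟩
    ⟨3 | 1 1⟩
    ⟨4 | 1⟩
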